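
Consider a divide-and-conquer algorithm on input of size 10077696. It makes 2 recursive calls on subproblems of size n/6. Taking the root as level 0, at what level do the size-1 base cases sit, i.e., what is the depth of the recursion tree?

For divide and conquer with division factor 6:

Problem sizes at each level:
Level 0: 10077696
Level 1: 1679616
Level 2: 279936
Level 3: 46656
Level 4: 7776
Level 5: 1296
Level 6: 216
Level 7: 36
Level 8: 6
Level 9: 1

The root is level 0 and the size-1 base case is level 9 (the tree spans levels 0 through 9, i.e. 10 levels counting the root), so the depth is the number of divisions: log_6(10077696) = 9

The recursion tree depth is log_6(10077696) = 9. At each level, the problem size is divided by 6, so it takes 9 divisions to reduce to a base case of size 1. The algorithm makes 2 recursive calls at each level.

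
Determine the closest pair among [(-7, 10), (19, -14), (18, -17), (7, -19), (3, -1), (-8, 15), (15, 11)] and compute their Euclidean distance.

Computing all pairwise distances among 7 points:

d((-7, 10), (19, -14)) = 35.3836
d((-7, 10), (18, -17)) = 36.7967
d((-7, 10), (7, -19)) = 32.2025
d((-7, 10), (3, -1)) = 14.8661
d((-7, 10), (-8, 15)) = 5.099
d((-7, 10), (15, 11)) = 22.0227
d((19, -14), (18, -17)) = 3.1623 <-- minimum
d((19, -14), (7, -19)) = 13.0
d((19, -14), (3, -1)) = 20.6155
d((19, -14), (-8, 15)) = 39.6232
d((19, -14), (15, 11)) = 25.318
d((18, -17), (7, -19)) = 11.1803
d((18, -17), (3, -1)) = 21.9317
d((18, -17), (-8, 15)) = 41.2311
d((18, -17), (15, 11)) = 28.1603
d((7, -19), (3, -1)) = 18.4391
d((7, -19), (-8, 15)) = 37.1618
d((7, -19), (15, 11)) = 31.0483
d((3, -1), (-8, 15)) = 19.4165
d((3, -1), (15, 11)) = 16.9706
d((-8, 15), (15, 11)) = 23.3452

Closest pair: (19, -14) and (18, -17) with distance 3.1623

The closest pair is (19, -14) and (18, -17) with Euclidean distance 3.1623. For 7 points, brute-force pairwise comparison is shown above. For large n, the divide-and-conquer algorithm (sort by x, recurse on halves, check the dividing strip) achieves O(n log n).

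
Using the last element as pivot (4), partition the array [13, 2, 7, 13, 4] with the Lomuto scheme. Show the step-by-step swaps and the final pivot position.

Lomuto partition with pivot = 4:

Initial array: [13, 2, 7, 13, 4]

arr[0]=13 > 4: no swap
arr[1]=2 <= 4: swap with position 0, array becomes [2, 13, 7, 13, 4]
arr[2]=7 > 4: no swap
arr[3]=13 > 4: no swap

Place pivot at position 1: [2, 4, 7, 13, 13]
Pivot position: 1

After partitioning with pivot 4, the array becomes [2, 4, 7, 13, 13]. The pivot is placed at index 1. All elements to the left of the pivot are <= 4, and all elements to the right are > 4.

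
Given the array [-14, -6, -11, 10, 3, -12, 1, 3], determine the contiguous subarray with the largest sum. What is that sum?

Using Kadane's algorithm on [-14, -6, -11, 10, 3, -12, 1, 3]:

Scanning through the array:
Position 1 (value -6): max_ending_here = -6, max_so_far = -6
Position 2 (value -11): max_ending_here = -11, max_so_far = -6
Position 3 (value 10): max_ending_here = 10, max_so_far = 10
Position 4 (value 3): max_ending_here = 13, max_so_far = 13
Position 5 (value -12): max_ending_here = 1, max_so_far = 13
Position 6 (value 1): max_ending_here = 2, max_so_far = 13
Position 7 (value 3): max_ending_here = 5, max_so_far = 13

Maximum subarray: [10, 3]
Maximum sum: 13

The maximum subarray is [10, 3] with sum 13. This subarray runs from index 3 to index 4.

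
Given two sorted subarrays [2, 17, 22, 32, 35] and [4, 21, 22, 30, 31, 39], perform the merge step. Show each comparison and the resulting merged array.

Merging process:

Compare 2 vs 4: take 2 from left. Merged: [2]
Compare 17 vs 4: take 4 from right. Merged: [2, 4]
Compare 17 vs 21: take 17 from left. Merged: [2, 4, 17]
Compare 22 vs 21: take 21 from right. Merged: [2, 4, 17, 21]
Compare 22 vs 22: take 22 from left. Merged: [2, 4, 17, 21, 22]
Compare 32 vs 22: take 22 from right. Merged: [2, 4, 17, 21, 22, 22]
Compare 32 vs 30: take 30 from right. Merged: [2, 4, 17, 21, 22, 22, 30]
Compare 32 vs 31: take 31 from right. Merged: [2, 4, 17, 21, 22, 22, 30, 31]
Compare 32 vs 39: take 32 from left. Merged: [2, 4, 17, 21, 22, 22, 30, 31, 32]
Compare 35 vs 39: take 35 from left. Merged: [2, 4, 17, 21, 22, 22, 30, 31, 32, 35]
Append remaining from right: [39]. Merged: [2, 4, 17, 21, 22, 22, 30, 31, 32, 35, 39]

Final merged array: [2, 4, 17, 21, 22, 22, 30, 31, 32, 35, 39]
Total comparisons: 10

The merged array is [2, 4, 17, 21, 22, 22, 30, 31, 32, 35, 39], requiring 10 comparisons. The merge step runs in O(n) time where n is the total number of elements.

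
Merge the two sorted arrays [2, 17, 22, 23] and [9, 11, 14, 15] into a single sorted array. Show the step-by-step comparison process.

Merging process:

Compare 2 vs 9: take 2 from left. Merged: [2]
Compare 17 vs 9: take 9 from right. Merged: [2, 9]
Compare 17 vs 11: take 11 from right. Merged: [2, 9, 11]
Compare 17 vs 14: take 14 from right. Merged: [2, 9, 11, 14]
Compare 17 vs 15: take 15 from right. Merged: [2, 9, 11, 14, 15]
Append remaining from left: [17, 22, 23]. Merged: [2, 9, 11, 14, 15, 17, 22, 23]

Final merged array: [2, 9, 11, 14, 15, 17, 22, 23]
Total comparisons: 5

The merged array is [2, 9, 11, 14, 15, 17, 22, 23], requiring 5 comparisons. The merge step runs in O(n) time where n is the total number of elements.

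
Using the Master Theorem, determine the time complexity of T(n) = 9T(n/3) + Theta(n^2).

Master Theorem for T(n) = 9T(n/3) + O(n^2):

a = 9, b = 3, c = 2
log_b(a) = log_3(9) = 2.0000

Case 2: c = 2 = log_3(9) = 2.0000
T(n) = O(n^2 log n) = O(n^2 log n)

For T(n) = 9T(n/3) + O(n^2): log_3(9) = 2.0000. This is Case 2 of the Master Theorem (c = log_b(a), equal work at all levels), giving O(n^2 log n).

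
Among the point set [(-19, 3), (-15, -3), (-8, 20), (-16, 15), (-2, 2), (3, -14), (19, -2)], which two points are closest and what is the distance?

Computing all pairwise distances among 7 points:

d((-19, 3), (-15, -3)) = 7.2111 <-- minimum
d((-19, 3), (-8, 20)) = 20.2485
d((-19, 3), (-16, 15)) = 12.3693
d((-19, 3), (-2, 2)) = 17.0294
d((-19, 3), (3, -14)) = 27.8029
d((-19, 3), (19, -2)) = 38.3275
d((-15, -3), (-8, 20)) = 24.0416
d((-15, -3), (-16, 15)) = 18.0278
d((-15, -3), (-2, 2)) = 13.9284
d((-15, -3), (3, -14)) = 21.095
d((-15, -3), (19, -2)) = 34.0147
d((-8, 20), (-16, 15)) = 9.434
d((-8, 20), (-2, 2)) = 18.9737
d((-8, 20), (3, -14)) = 35.7351
d((-8, 20), (19, -2)) = 34.8281
d((-16, 15), (-2, 2)) = 19.105
d((-16, 15), (3, -14)) = 34.6699
d((-16, 15), (19, -2)) = 38.9102
d((-2, 2), (3, -14)) = 16.7631
d((-2, 2), (19, -2)) = 21.3776
d((3, -14), (19, -2)) = 20.0

Closest pair: (-19, 3) and (-15, -3) with distance 7.2111

The closest pair is (-19, 3) and (-15, -3) with Euclidean distance 7.2111. For 7 points, brute-force pairwise comparison is shown above. For large n, the divide-and-conquer algorithm (sort by x, recurse on halves, check the dividing strip) achieves O(n log n).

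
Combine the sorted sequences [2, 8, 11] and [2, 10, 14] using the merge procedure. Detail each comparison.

Merging process:

Compare 2 vs 2: take 2 from left. Merged: [2]
Compare 8 vs 2: take 2 from right. Merged: [2, 2]
Compare 8 vs 10: take 8 from left. Merged: [2, 2, 8]
Compare 11 vs 10: take 10 from right. Merged: [2, 2, 8, 10]
Compare 11 vs 14: take 11 from left. Merged: [2, 2, 8, 10, 11]
Append remaining from right: [14]. Merged: [2, 2, 8, 10, 11, 14]

Final merged array: [2, 2, 8, 10, 11, 14]
Total comparisons: 5

The merged array is [2, 2, 8, 10, 11, 14], requiring 5 comparisons. The merge step runs in O(n) time where n is the total number of elements.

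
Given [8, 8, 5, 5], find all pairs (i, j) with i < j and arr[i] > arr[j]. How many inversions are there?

Finding inversions in [8, 8, 5, 5]:

(0, 2): arr[0]=8 > arr[2]=5
(0, 3): arr[0]=8 > arr[3]=5
(1, 2): arr[1]=8 > arr[2]=5
(1, 3): arr[1]=8 > arr[3]=5

Total inversions: 4

The array has 4 inversion(s): (0,2), (0,3), (1,2), (1,3). Each pair (i,j) satisfies i < j and arr[i] > arr[j].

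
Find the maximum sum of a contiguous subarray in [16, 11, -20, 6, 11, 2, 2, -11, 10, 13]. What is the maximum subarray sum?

Using Kadane's algorithm on [16, 11, -20, 6, 11, 2, 2, -11, 10, 13]:

Scanning through the array:
Position 1 (value 11): max_ending_here = 27, max_so_far = 27
Position 2 (value -20): max_ending_here = 7, max_so_far = 27
Position 3 (value 6): max_ending_here = 13, max_so_far = 27
Position 4 (value 11): max_ending_here = 24, max_so_far = 27
Position 5 (value 2): max_ending_here = 26, max_so_far = 27
Position 6 (value 2): max_ending_here = 28, max_so_far = 28
Position 7 (value -11): max_ending_here = 17, max_so_far = 28
Position 8 (value 10): max_ending_here = 27, max_so_far = 28
Position 9 (value 13): max_ending_here = 40, max_so_far = 40

Maximum subarray: [16, 11, -20, 6, 11, 2, 2, -11, 10, 13]
Maximum sum: 40

The maximum subarray is [16, 11, -20, 6, 11, 2, 2, -11, 10, 13] with sum 40. This subarray runs from index 0 to index 9.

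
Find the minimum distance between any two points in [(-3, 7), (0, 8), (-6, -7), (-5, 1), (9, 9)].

Computing all pairwise distances among 5 points:

d((-3, 7), (0, 8)) = 3.1623 <-- minimum
d((-3, 7), (-6, -7)) = 14.3178
d((-3, 7), (-5, 1)) = 6.3246
d((-3, 7), (9, 9)) = 12.1655
d((0, 8), (-6, -7)) = 16.1555
d((0, 8), (-5, 1)) = 8.6023
d((0, 8), (9, 9)) = 9.0554
d((-6, -7), (-5, 1)) = 8.0623
d((-6, -7), (9, 9)) = 21.9317
d((-5, 1), (9, 9)) = 16.1245

Closest pair: (-3, 7) and (0, 8) with distance 3.1623

The closest pair is (-3, 7) and (0, 8) with Euclidean distance 3.1623. For 5 points, brute-force pairwise comparison is shown above. For large n, the divide-and-conquer algorithm (sort by x, recurse on halves, check the dividing strip) achieves O(n log n).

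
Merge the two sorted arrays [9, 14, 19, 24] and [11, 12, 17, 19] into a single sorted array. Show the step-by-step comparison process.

Merging process:

Compare 9 vs 11: take 9 from left. Merged: [9]
Compare 14 vs 11: take 11 from right. Merged: [9, 11]
Compare 14 vs 12: take 12 from right. Merged: [9, 11, 12]
Compare 14 vs 17: take 14 from left. Merged: [9, 11, 12, 14]
Compare 19 vs 17: take 17 from right. Merged: [9, 11, 12, 14, 17]
Compare 19 vs 19: take 19 from left. Merged: [9, 11, 12, 14, 17, 19]
Compare 24 vs 19: take 19 from right. Merged: [9, 11, 12, 14, 17, 19, 19]
Append remaining from left: [24]. Merged: [9, 11, 12, 14, 17, 19, 19, 24]

Final merged array: [9, 11, 12, 14, 17, 19, 19, 24]
Total comparisons: 7

The merged array is [9, 11, 12, 14, 17, 19, 19, 24], requiring 7 comparisons. The merge step runs in O(n) time where n is the total number of elements.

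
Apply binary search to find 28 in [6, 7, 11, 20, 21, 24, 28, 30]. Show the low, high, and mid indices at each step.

Binary search for 28 in [6, 7, 11, 20, 21, 24, 28, 30]:

lo=0, hi=7, mid=3, arr[mid]=20 -> 20 < 28, search right half
lo=4, hi=7, mid=5, arr[mid]=24 -> 24 < 28, search right half
lo=6, hi=7, mid=6, arr[mid]=28 -> Found target at index 6!

Binary search finds 28 at index 6 after 3 comparisons. The search repeatedly halves the search space by comparing with the middle element.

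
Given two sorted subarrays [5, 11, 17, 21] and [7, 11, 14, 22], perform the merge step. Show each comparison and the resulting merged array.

Merging process:

Compare 5 vs 7: take 5 from left. Merged: [5]
Compare 11 vs 7: take 7 from right. Merged: [5, 7]
Compare 11 vs 11: take 11 from left. Merged: [5, 7, 11]
Compare 17 vs 11: take 11 from right. Merged: [5, 7, 11, 11]
Compare 17 vs 14: take 14 from right. Merged: [5, 7, 11, 11, 14]
Compare 17 vs 22: take 17 from left. Merged: [5, 7, 11, 11, 14, 17]
Compare 21 vs 22: take 21 from left. Merged: [5, 7, 11, 11, 14, 17, 21]
Append remaining from right: [22]. Merged: [5, 7, 11, 11, 14, 17, 21, 22]

Final merged array: [5, 7, 11, 11, 14, 17, 21, 22]
Total comparisons: 7

The merged array is [5, 7, 11, 11, 14, 17, 21, 22], requiring 7 comparisons. The merge step runs in O(n) time where n is the total number of elements.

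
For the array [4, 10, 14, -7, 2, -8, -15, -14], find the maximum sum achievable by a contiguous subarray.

Using Kadane's algorithm on [4, 10, 14, -7, 2, -8, -15, -14]:

Scanning through the array:
Position 1 (value 10): max_ending_here = 14, max_so_far = 14
Position 2 (value 14): max_ending_here = 28, max_so_far = 28
Position 3 (value -7): max_ending_here = 21, max_so_far = 28
Position 4 (value 2): max_ending_here = 23, max_so_far = 28
Position 5 (value -8): max_ending_here = 15, max_so_far = 28
Position 6 (value -15): max_ending_here = 0, max_so_far = 28
Position 7 (value -14): max_ending_here = -14, max_so_far = 28

Maximum subarray: [4, 10, 14]
Maximum sum: 28

The maximum subarray is [4, 10, 14] with sum 28. This subarray runs from index 0 to index 2.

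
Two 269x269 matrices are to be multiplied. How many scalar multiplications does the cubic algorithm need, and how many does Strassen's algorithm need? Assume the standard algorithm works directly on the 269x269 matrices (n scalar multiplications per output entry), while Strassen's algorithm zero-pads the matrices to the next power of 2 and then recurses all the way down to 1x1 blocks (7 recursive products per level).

Matrix multiplication for 269x269 matrices:

Strassen's algorithm requires power-of-2 dimensions. Pad 269x269 to 512x512 (next power of 2).

Standard algorithm: 269^3 = 19465109 multiplications
Strassen's algorithm: 7^(log2(512)) = 7^9 = 40353607 multiplications
Difference: 19465109 - 40353607 = -20888498 (Strassen uses MORE here due to padding overhead — for small or just-over-power-of-2 n, padding can outweigh the per-level savings)

Standard: 19465109 multiplications (269^3). Strassen: 40353607 multiplications (7^9, after padding to 512x512). Strassen reduces 8 recursive multiplications to 7 at each level.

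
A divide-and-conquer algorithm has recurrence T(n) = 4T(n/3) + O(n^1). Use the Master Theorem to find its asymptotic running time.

Master Theorem for T(n) = 4T(n/3) + O(n^1):

a = 4, b = 3, c = 1
log_b(a) = log_3(4) = 1.2619

Case 1: c = 1 < log_3(4) = 1.2619
T(n) = O(n^(log_3 4))

For T(n) = 4T(n/3) + O(n^1): log_3(4) = 1.2619. This is Case 1 of the Master Theorem (c < log_b(a), work dominated by leaves), giving O(n^(log_3 4)).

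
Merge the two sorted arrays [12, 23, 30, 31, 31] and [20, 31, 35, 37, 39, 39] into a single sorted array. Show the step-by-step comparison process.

Merging process:

Compare 12 vs 20: take 12 from left. Merged: [12]
Compare 23 vs 20: take 20 from right. Merged: [12, 20]
Compare 23 vs 31: take 23 from left. Merged: [12, 20, 23]
Compare 30 vs 31: take 30 from left. Merged: [12, 20, 23, 30]
Compare 31 vs 31: take 31 from left. Merged: [12, 20, 23, 30, 31]
Compare 31 vs 31: take 31 from left. Merged: [12, 20, 23, 30, 31, 31]
Append remaining from right: [31, 35, 37, 39, 39]. Merged: [12, 20, 23, 30, 31, 31, 31, 35, 37, 39, 39]

Final merged array: [12, 20, 23, 30, 31, 31, 31, 35, 37, 39, 39]
Total comparisons: 6

The merged array is [12, 20, 23, 30, 31, 31, 31, 35, 37, 39, 39], requiring 6 comparisons. The merge step runs in O(n) time where n is the total number of elements.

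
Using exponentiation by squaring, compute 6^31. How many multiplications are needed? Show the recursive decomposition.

Computing 6^31 by squaring (build up from 6^1; each line after the first costs one multiplication):

6^1 = 6
6^2 = (6^1)^2 = 6^2 = 36
6^3 = 6 * 6^2 = 6 * 36 = 216
6^6 = (6^3)^2 = 216^2 = 46656
6^7 = 6 * 6^6 = 6 * 46656 = 279936
6^14 = (6^7)^2 = 279936^2 = 78364164096
6^15 = 6 * 6^14 = 6 * 78364164096 = 470184984576
6^30 = (6^15)^2 = 470184984576^2 = 221073919720733357899776
6^31 = 6 * 6^30 = 6 * 221073919720733357899776 = 1326443518324400147398656

Result: 1326443518324400147398656
Multiplications needed: 8 (8 lines after 6^1)

6^31 = 1326443518324400147398656. Using exponentiation by squaring, this requires 8 multiplications. The key idea: if the exponent is even, square the half-power; if odd, multiply by the base once.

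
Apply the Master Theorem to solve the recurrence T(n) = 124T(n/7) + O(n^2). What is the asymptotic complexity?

Master Theorem for T(n) = 124T(n/7) + O(n^2):

a = 124, b = 7, c = 2
log_b(a) = log_7(124) = 2.4771

Case 1: c = 2 < log_7(124) = 2.4771
T(n) = O(n^(log_7 124))

For T(n) = 124T(n/7) + O(n^2): log_7(124) = 2.4771. This is Case 1 of the Master Theorem (c < log_b(a), work dominated by leaves), giving O(n^(log_7 124)).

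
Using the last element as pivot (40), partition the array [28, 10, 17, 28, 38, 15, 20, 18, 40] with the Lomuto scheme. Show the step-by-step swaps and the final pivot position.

Lomuto partition with pivot = 40:

Initial array: [28, 10, 17, 28, 38, 15, 20, 18, 40]

arr[0]=28 <= 40: swap with position 0, array becomes [28, 10, 17, 28, 38, 15, 20, 18, 40]
arr[1]=10 <= 40: swap with position 1, array becomes [28, 10, 17, 28, 38, 15, 20, 18, 40]
arr[2]=17 <= 40: swap with position 2, array becomes [28, 10, 17, 28, 38, 15, 20, 18, 40]
arr[3]=28 <= 40: swap with position 3, array becomes [28, 10, 17, 28, 38, 15, 20, 18, 40]
arr[4]=38 <= 40: swap with position 4, array becomes [28, 10, 17, 28, 38, 15, 20, 18, 40]
arr[5]=15 <= 40: swap with position 5, array becomes [28, 10, 17, 28, 38, 15, 20, 18, 40]
arr[6]=20 <= 40: swap with position 6, array becomes [28, 10, 17, 28, 38, 15, 20, 18, 40]
arr[7]=18 <= 40: swap with position 7, array becomes [28, 10, 17, 28, 38, 15, 20, 18, 40]

Place pivot at position 8: [28, 10, 17, 28, 38, 15, 20, 18, 40]
Pivot position: 8

After partitioning with pivot 40, the array becomes [28, 10, 17, 28, 38, 15, 20, 18, 40]. The pivot is placed at index 8. All elements to the left of the pivot are <= 40, and all elements to the right are > 40.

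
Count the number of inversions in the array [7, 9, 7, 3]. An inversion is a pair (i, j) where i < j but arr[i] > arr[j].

Finding inversions in [7, 9, 7, 3]:

(0, 3): arr[0]=7 > arr[3]=3
(1, 2): arr[1]=9 > arr[2]=7
(1, 3): arr[1]=9 > arr[3]=3
(2, 3): arr[2]=7 > arr[3]=3

Total inversions: 4

The array has 4 inversion(s): (0,3), (1,2), (1,3), (2,3). Each pair (i,j) satisfies i < j and arr[i] > arr[j].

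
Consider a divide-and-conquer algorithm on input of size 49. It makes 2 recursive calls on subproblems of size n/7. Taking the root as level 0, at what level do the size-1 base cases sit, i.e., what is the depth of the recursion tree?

For divide and conquer with division factor 7:

Problem sizes at each level:
Level 0: 49
Level 1: 7
Level 2: 1

The root is level 0 and the size-1 base case is level 2 (the tree spans levels 0 through 2, i.e. 3 levels counting the root), so the depth is the number of divisions: log_7(49) = 2

The recursion tree depth is log_7(49) = 2. At each level, the problem size is divided by 7, so it takes 2 divisions to reduce to a base case of size 1. The algorithm makes 2 recursive calls at each level.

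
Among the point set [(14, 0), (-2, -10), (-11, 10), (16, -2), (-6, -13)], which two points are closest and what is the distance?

Computing all pairwise distances among 5 points:

d((14, 0), (-2, -10)) = 18.868
d((14, 0), (-11, 10)) = 26.9258
d((14, 0), (16, -2)) = 2.8284 <-- minimum
d((14, 0), (-6, -13)) = 23.8537
d((-2, -10), (-11, 10)) = 21.9317
d((-2, -10), (16, -2)) = 19.6977
d((-2, -10), (-6, -13)) = 5.0
d((-11, 10), (16, -2)) = 29.5466
d((-11, 10), (-6, -13)) = 23.5372
d((16, -2), (-6, -13)) = 24.5967

Closest pair: (14, 0) and (16, -2) with distance 2.8284

The closest pair is (14, 0) and (16, -2) with Euclidean distance 2.8284. For 5 points, brute-force pairwise comparison is shown above. For large n, the divide-and-conquer algorithm (sort by x, recurse on halves, check the dividing strip) achieves O(n log n).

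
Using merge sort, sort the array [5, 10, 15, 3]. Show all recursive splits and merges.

Merge sort trace:

Split: [5, 10, 15, 3] -> [5, 10] and [15, 3]
  Split: [5, 10] -> [5] and [10]
  Merge: [5] + [10] -> [5, 10]
  Split: [15, 3] -> [15] and [3]
  Merge: [15] + [3] -> [3, 15]
Merge: [5, 10] + [3, 15] -> [3, 5, 10, 15]

Final sorted array: [3, 5, 10, 15]

The merge sort proceeds by recursively splitting the array and merging sorted halves.
After all merges, the sorted array is [3, 5, 10, 15].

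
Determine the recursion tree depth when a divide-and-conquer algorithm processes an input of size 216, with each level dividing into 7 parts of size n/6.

For divide and conquer with division factor 6:

Problem sizes at each level:
Level 0: 216
Level 1: 36
Level 2: 6
Level 3: 1

The root is level 0 and the size-1 base case is level 3 (the tree spans levels 0 through 3, i.e. 4 levels counting the root), so the depth is the number of divisions: log_6(216) = 3

The recursion tree depth is log_6(216) = 3. At each level, the problem size is divided by 6, so it takes 3 divisions to reduce to a base case of size 1. The algorithm makes 7 recursive calls at each level.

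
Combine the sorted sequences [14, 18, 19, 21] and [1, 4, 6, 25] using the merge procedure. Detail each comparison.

Merging process:

Compare 14 vs 1: take 1 from right. Merged: [1]
Compare 14 vs 4: take 4 from right. Merged: [1, 4]
Compare 14 vs 6: take 6 from right. Merged: [1, 4, 6]
Compare 14 vs 25: take 14 from left. Merged: [1, 4, 6, 14]
Compare 18 vs 25: take 18 from left. Merged: [1, 4, 6, 14, 18]
Compare 19 vs 25: take 19 from left. Merged: [1, 4, 6, 14, 18, 19]
Compare 21 vs 25: take 21 from left. Merged: [1, 4, 6, 14, 18, 19, 21]
Append remaining from right: [25]. Merged: [1, 4, 6, 14, 18, 19, 21, 25]

Final merged array: [1, 4, 6, 14, 18, 19, 21, 25]
Total comparisons: 7

The merged array is [1, 4, 6, 14, 18, 19, 21, 25], requiring 7 comparisons. The merge step runs in O(n) time where n is the total number of elements.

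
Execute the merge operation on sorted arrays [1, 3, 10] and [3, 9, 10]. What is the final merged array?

Merging process:

Compare 1 vs 3: take 1 from left. Merged: [1]
Compare 3 vs 3: take 3 from left. Merged: [1, 3]
Compare 10 vs 3: take 3 from right. Merged: [1, 3, 3]
Compare 10 vs 9: take 9 from right. Merged: [1, 3, 3, 9]
Compare 10 vs 10: take 10 from left. Merged: [1, 3, 3, 9, 10]
Append remaining from right: [10]. Merged: [1, 3, 3, 9, 10, 10]

Final merged array: [1, 3, 3, 9, 10, 10]
Total comparisons: 5

The merged array is [1, 3, 3, 9, 10, 10], requiring 5 comparisons. The merge step runs in O(n) time where n is the total number of elements.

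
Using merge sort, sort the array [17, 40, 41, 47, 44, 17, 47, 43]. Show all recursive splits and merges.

Merge sort trace:

Split: [17, 40, 41, 47, 44, 17, 47, 43] -> [17, 40, 41, 47] and [44, 17, 47, 43]
  Split: [17, 40, 41, 47] -> [17, 40] and [41, 47]
    Split: [17, 40] -> [17] and [40]
    Merge: [17] + [40] -> [17, 40]
    Split: [41, 47] -> [41] and [47]
    Merge: [41] + [47] -> [41, 47]
  Merge: [17, 40] + [41, 47] -> [17, 40, 41, 47]
  Split: [44, 17, 47, 43] -> [44, 17] and [47, 43]
    Split: [44, 17] -> [44] and [17]
    Merge: [44] + [17] -> [17, 44]
    Split: [47, 43] -> [47] and [43]
    Merge: [47] + [43] -> [43, 47]
  Merge: [17, 44] + [43, 47] -> [17, 43, 44, 47]
Merge: [17, 40, 41, 47] + [17, 43, 44, 47] -> [17, 17, 40, 41, 43, 44, 47, 47]

Final sorted array: [17, 17, 40, 41, 43, 44, 47, 47]

The merge sort proceeds by recursively splitting the array and merging sorted halves.
After all merges, the sorted array is [17, 17, 40, 41, 43, 44, 47, 47].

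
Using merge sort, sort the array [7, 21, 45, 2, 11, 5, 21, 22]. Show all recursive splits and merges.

Merge sort trace:

Split: [7, 21, 45, 2, 11, 5, 21, 22] -> [7, 21, 45, 2] and [11, 5, 21, 22]
  Split: [7, 21, 45, 2] -> [7, 21] and [45, 2]
    Split: [7, 21] -> [7] and [21]
    Merge: [7] + [21] -> [7, 21]
    Split: [45, 2] -> [45] and [2]
    Merge: [45] + [2] -> [2, 45]
  Merge: [7, 21] + [2, 45] -> [2, 7, 21, 45]
  Split: [11, 5, 21, 22] -> [11, 5] and [21, 22]
    Split: [11, 5] -> [11] and [5]
    Merge: [11] + [5] -> [5, 11]
    Split: [21, 22] -> [21] and [22]
    Merge: [21] + [22] -> [21, 22]
  Merge: [5, 11] + [21, 22] -> [5, 11, 21, 22]
Merge: [2, 7, 21, 45] + [5, 11, 21, 22] -> [2, 5, 7, 11, 21, 21, 22, 45]

Final sorted array: [2, 5, 7, 11, 21, 21, 22, 45]

The merge sort proceeds by recursively splitting the array and merging sorted halves.
After all merges, the sorted array is [2, 5, 7, 11, 21, 21, 22, 45].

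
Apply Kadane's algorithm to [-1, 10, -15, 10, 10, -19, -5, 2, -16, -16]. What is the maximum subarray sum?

Using Kadane's algorithm on [-1, 10, -15, 10, 10, -19, -5, 2, -16, -16]:

Scanning through the array:
Position 1 (value 10): max_ending_here = 10, max_so_far = 10
Position 2 (value -15): max_ending_here = -5, max_so_far = 10
Position 3 (value 10): max_ending_here = 10, max_so_far = 10
Position 4 (value 10): max_ending_here = 20, max_so_far = 20
Position 5 (value -19): max_ending_here = 1, max_so_far = 20
Position 6 (value -5): max_ending_here = -4, max_so_far = 20
Position 7 (value 2): max_ending_here = 2, max_so_far = 20
Position 8 (value -16): max_ending_here = -14, max_so_far = 20
Position 9 (value -16): max_ending_here = -16, max_so_far = 20

Maximum subarray: [10, 10]
Maximum sum: 20

The maximum subarray is [10, 10] with sum 20. This subarray runs from index 3 to index 4.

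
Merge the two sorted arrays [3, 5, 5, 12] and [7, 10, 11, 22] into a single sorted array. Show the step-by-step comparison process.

Merging process:

Compare 3 vs 7: take 3 from left. Merged: [3]
Compare 5 vs 7: take 5 from left. Merged: [3, 5]
Compare 5 vs 7: take 5 from left. Merged: [3, 5, 5]
Compare 12 vs 7: take 7 from right. Merged: [3, 5, 5, 7]
Compare 12 vs 10: take 10 from right. Merged: [3, 5, 5, 7, 10]
Compare 12 vs 11: take 11 from right. Merged: [3, 5, 5, 7, 10, 11]
Compare 12 vs 22: take 12 from left. Merged: [3, 5, 5, 7, 10, 11, 12]
Append remaining from right: [22]. Merged: [3, 5, 5, 7, 10, 11, 12, 22]

Final merged array: [3, 5, 5, 7, 10, 11, 12, 22]
Total comparisons: 7

The merged array is [3, 5, 5, 7, 10, 11, 12, 22], requiring 7 comparisons. The merge step runs in O(n) time where n is the total number of elements.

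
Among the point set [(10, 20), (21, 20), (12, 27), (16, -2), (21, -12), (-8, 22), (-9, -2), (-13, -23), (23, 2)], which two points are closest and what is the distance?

Computing all pairwise distances among 9 points:

d((10, 20), (21, 20)) = 11.0
d((10, 20), (12, 27)) = 7.2801 <-- minimum
d((10, 20), (16, -2)) = 22.8035
d((10, 20), (21, -12)) = 33.8378
d((10, 20), (-8, 22)) = 18.1108
d((10, 20), (-9, -2)) = 29.0689
d((10, 20), (-13, -23)) = 48.7647
d((10, 20), (23, 2)) = 22.2036
d((21, 20), (12, 27)) = 11.4018
d((21, 20), (16, -2)) = 22.561
d((21, 20), (21, -12)) = 32.0
d((21, 20), (-8, 22)) = 29.0689
d((21, 20), (-9, -2)) = 37.2022
d((21, 20), (-13, -23)) = 54.8179
d((21, 20), (23, 2)) = 18.1108
d((12, 27), (16, -2)) = 29.2746
d((12, 27), (21, -12)) = 40.025
d((12, 27), (-8, 22)) = 20.6155
d((12, 27), (-9, -2)) = 35.805
d((12, 27), (-13, -23)) = 55.9017
d((12, 27), (23, 2)) = 27.313
d((16, -2), (21, -12)) = 11.1803
d((16, -2), (-8, 22)) = 33.9411
d((16, -2), (-9, -2)) = 25.0
d((16, -2), (-13, -23)) = 35.805
d((16, -2), (23, 2)) = 8.0623
d((21, -12), (-8, 22)) = 44.6878
d((21, -12), (-9, -2)) = 31.6228
d((21, -12), (-13, -23)) = 35.7351
d((21, -12), (23, 2)) = 14.1421
d((-8, 22), (-9, -2)) = 24.0208
d((-8, 22), (-13, -23)) = 45.2769
d((-8, 22), (23, 2)) = 36.8917
d((-9, -2), (-13, -23)) = 21.3776
d((-9, -2), (23, 2)) = 32.249
d((-13, -23), (23, 2)) = 43.8292

Closest pair: (10, 20) and (12, 27) with distance 7.2801

The closest pair is (10, 20) and (12, 27) with Euclidean distance 7.2801. For 9 points, brute-force pairwise comparison is shown above. For large n, the divide-and-conquer algorithm (sort by x, recurse on halves, check the dividing strip) achieves O(n log n).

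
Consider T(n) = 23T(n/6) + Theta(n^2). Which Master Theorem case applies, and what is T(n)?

Master Theorem for T(n) = 23T(n/6) + O(n^2):

a = 23, b = 6, c = 2
log_b(a) = log_6(23) = 1.7500

Case 3: c = 2 > log_6(23) = 1.7500
T(n) = O(n^2) = O(n^2)

For T(n) = 23T(n/6) + O(n^2): log_6(23) = 1.7500. This is Case 3 of the Master Theorem (c > log_b(a), work dominated by root), giving O(n^2).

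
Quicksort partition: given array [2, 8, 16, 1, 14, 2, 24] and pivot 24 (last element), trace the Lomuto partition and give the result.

Lomuto partition with pivot = 24:

Initial array: [2, 8, 16, 1, 14, 2, 24]

arr[0]=2 <= 24: swap with position 0, array becomes [2, 8, 16, 1, 14, 2, 24]
arr[1]=8 <= 24: swap with position 1, array becomes [2, 8, 16, 1, 14, 2, 24]
arr[2]=16 <= 24: swap with position 2, array becomes [2, 8, 16, 1, 14, 2, 24]
arr[3]=1 <= 24: swap with position 3, array becomes [2, 8, 16, 1, 14, 2, 24]
arr[4]=14 <= 24: swap with position 4, array becomes [2, 8, 16, 1, 14, 2, 24]
arr[5]=2 <= 24: swap with position 5, array becomes [2, 8, 16, 1, 14, 2, 24]

Place pivot at position 6: [2, 8, 16, 1, 14, 2, 24]
Pivot position: 6

After partitioning with pivot 24, the array becomes [2, 8, 16, 1, 14, 2, 24]. The pivot is placed at index 6. All elements to the left of the pivot are <= 24, and all elements to the right are > 24.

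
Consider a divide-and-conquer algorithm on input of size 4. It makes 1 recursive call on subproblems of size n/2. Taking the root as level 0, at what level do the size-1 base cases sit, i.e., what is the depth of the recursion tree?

For divide and conquer with division factor 2:

Problem sizes at each level:
Level 0: 4
Level 1: 2
Level 2: 1

The root is level 0 and the size-1 base case is level 2 (the tree spans levels 0 through 2, i.e. 3 levels counting the root), so the depth is the number of divisions: log_2(4) = 2

The recursion tree depth is log_2(4) = 2. At each level, the problem size is divided by 2, so it takes 2 divisions to reduce to a base case of size 1. The algorithm makes 1 recursive call at each level.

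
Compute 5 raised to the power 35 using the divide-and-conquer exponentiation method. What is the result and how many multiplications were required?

Computing 5^35 by squaring (build up from 5^1; each line after the first costs one multiplication):

5^1 = 5
5^2 = (5^1)^2 = 5^2 = 25
5^4 = (5^2)^2 = 25^2 = 625
5^8 = (5^4)^2 = 625^2 = 390625
5^16 = (5^8)^2 = 390625^2 = 152587890625
5^17 = 5 * 5^16 = 5 * 152587890625 = 762939453125
5^34 = (5^17)^2 = 762939453125^2 = 582076609134674072265625
5^35 = 5 * 5^34 = 5 * 582076609134674072265625 = 2910383045673370361328125

Result: 2910383045673370361328125
Multiplications needed: 7 (7 lines after 5^1)

5^35 = 2910383045673370361328125. Using exponentiation by squaring, this requires 7 multiplications. The key idea: if the exponent is even, square the half-power; if odd, multiply by the base once.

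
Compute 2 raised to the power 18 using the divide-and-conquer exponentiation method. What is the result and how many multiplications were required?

Computing 2^18 by squaring (build up from 2^1; each line after the first costs one multiplication):

2^1 = 2
2^2 = (2^1)^2 = 2^2 = 4
2^4 = (2^2)^2 = 4^2 = 16
2^8 = (2^4)^2 = 16^2 = 256
2^9 = 2 * 2^8 = 2 * 256 = 512
2^18 = (2^9)^2 = 512^2 = 262144

Result: 262144
Multiplications needed: 5 (5 lines after 2^1)

2^18 = 262144. Using exponentiation by squaring, this requires 5 multiplications. The key idea: if the exponent is even, square the half-power; if odd, multiply by the base once.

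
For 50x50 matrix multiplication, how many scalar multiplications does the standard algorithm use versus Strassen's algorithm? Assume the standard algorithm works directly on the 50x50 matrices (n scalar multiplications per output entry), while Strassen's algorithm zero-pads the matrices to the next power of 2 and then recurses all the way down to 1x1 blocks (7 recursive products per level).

Matrix multiplication for 50x50 matrices:

Strassen's algorithm requires power-of-2 dimensions. Pad 50x50 to 64x64 (next power of 2).

Standard algorithm: 50^3 = 125000 multiplications
Strassen's algorithm: 7^(log2(64)) = 7^6 = 117649 multiplications
Savings: 125000 - 117649 = 7351 multiplications

Standard: 125000 multiplications (50^3). Strassen: 117649 multiplications (7^6, after padding to 64x64). Strassen reduces 8 recursive multiplications to 7 at each level.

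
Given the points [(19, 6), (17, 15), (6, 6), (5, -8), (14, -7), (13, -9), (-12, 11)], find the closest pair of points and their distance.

Computing all pairwise distances among 7 points:

d((19, 6), (17, 15)) = 9.2195
d((19, 6), (6, 6)) = 13.0
d((19, 6), (5, -8)) = 19.799
d((19, 6), (14, -7)) = 13.9284
d((19, 6), (13, -9)) = 16.1555
d((19, 6), (-12, 11)) = 31.4006
d((17, 15), (6, 6)) = 14.2127
d((17, 15), (5, -8)) = 25.9422
d((17, 15), (14, -7)) = 22.2036
d((17, 15), (13, -9)) = 24.3311
d((17, 15), (-12, 11)) = 29.2746
d((6, 6), (5, -8)) = 14.0357
d((6, 6), (14, -7)) = 15.2643
d((6, 6), (13, -9)) = 16.5529
d((6, 6), (-12, 11)) = 18.6815
d((5, -8), (14, -7)) = 9.0554
d((5, -8), (13, -9)) = 8.0623
d((5, -8), (-12, 11)) = 25.4951
d((14, -7), (13, -9)) = 2.2361 <-- minimum
d((14, -7), (-12, 11)) = 31.6228
d((13, -9), (-12, 11)) = 32.0156

Closest pair: (14, -7) and (13, -9) with distance 2.2361

The closest pair is (14, -7) and (13, -9) with Euclidean distance 2.2361. For 7 points, brute-force pairwise comparison is shown above. For large n, the divide-and-conquer algorithm (sort by x, recurse on halves, check the dividing strip) achieves O(n log n).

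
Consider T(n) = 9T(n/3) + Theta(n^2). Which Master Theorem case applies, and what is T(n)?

Master Theorem for T(n) = 9T(n/3) + O(n^2):

a = 9, b = 3, c = 2
log_b(a) = log_3(9) = 2.0000

Case 2: c = 2 = log_3(9) = 2.0000
T(n) = O(n^2 log n) = O(n^2 log n)

For T(n) = 9T(n/3) + O(n^2): log_3(9) = 2.0000. This is Case 2 of the Master Theorem (c = log_b(a), equal work at all levels), giving O(n^2 log n).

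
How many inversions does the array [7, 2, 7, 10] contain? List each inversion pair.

Finding inversions in [7, 2, 7, 10]:

(0, 1): arr[0]=7 > arr[1]=2

Total inversions: 1

The array has 1 inversion(s): (0,1). Each pair (i,j) satisfies i < j and arr[i] > arr[j].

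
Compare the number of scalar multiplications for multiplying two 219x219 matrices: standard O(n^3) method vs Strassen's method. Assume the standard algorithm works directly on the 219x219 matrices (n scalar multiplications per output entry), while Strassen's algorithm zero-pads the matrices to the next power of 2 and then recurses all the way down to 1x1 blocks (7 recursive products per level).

Matrix multiplication for 219x219 matrices:

Strassen's algorithm requires power-of-2 dimensions. Pad 219x219 to 256x256 (next power of 2).

Standard algorithm: 219^3 = 10503459 multiplications
Strassen's algorithm: 7^(log2(256)) = 7^8 = 5764801 multiplications
Savings: 10503459 - 5764801 = 4738658 multiplications

Standard: 10503459 multiplications (219^3). Strassen: 5764801 multiplications (7^8, after padding to 256x256). Strassen reduces 8 recursive multiplications to 7 at each level.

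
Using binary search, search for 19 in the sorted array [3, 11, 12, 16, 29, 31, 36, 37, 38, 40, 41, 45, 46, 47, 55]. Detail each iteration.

Binary search for 19 in [3, 11, 12, 16, 29, 31, 36, 37, 38, 40, 41, 45, 46, 47, 55]:

lo=0, hi=14, mid=7, arr[mid]=37 -> 37 > 19, search left half
lo=0, hi=6, mid=3, arr[mid]=16 -> 16 < 19, search right half
lo=4, hi=6, mid=5, arr[mid]=31 -> 31 > 19, search left half
lo=4, hi=4, mid=4, arr[mid]=29 -> 29 > 19, search left half
lo=4 > hi=3, target 19 not found

Binary search determines that 19 is not in the array after 4 comparisons. The search space was exhausted without finding the target.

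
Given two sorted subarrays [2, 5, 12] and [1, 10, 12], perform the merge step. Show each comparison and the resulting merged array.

Merging process:

Compare 2 vs 1: take 1 from right. Merged: [1]
Compare 2 vs 10: take 2 from left. Merged: [1, 2]
Compare 5 vs 10: take 5 from left. Merged: [1, 2, 5]
Compare 12 vs 10: take 10 from right. Merged: [1, 2, 5, 10]
Compare 12 vs 12: take 12 from left. Merged: [1, 2, 5, 10, 12]
Append remaining from right: [12]. Merged: [1, 2, 5, 10, 12, 12]

Final merged array: [1, 2, 5, 10, 12, 12]
Total comparisons: 5

The merged array is [1, 2, 5, 10, 12, 12], requiring 5 comparisons. The merge step runs in O(n) time where n is the total number of elements.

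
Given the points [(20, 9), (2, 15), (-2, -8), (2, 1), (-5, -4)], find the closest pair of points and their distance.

Computing all pairwise distances among 5 points:

d((20, 9), (2, 15)) = 18.9737
d((20, 9), (-2, -8)) = 27.8029
d((20, 9), (2, 1)) = 19.6977
d((20, 9), (-5, -4)) = 28.178
d((2, 15), (-2, -8)) = 23.3452
d((2, 15), (2, 1)) = 14.0
d((2, 15), (-5, -4)) = 20.2485
d((-2, -8), (2, 1)) = 9.8489
d((-2, -8), (-5, -4)) = 5.0 <-- minimum
d((2, 1), (-5, -4)) = 8.6023

Closest pair: (-2, -8) and (-5, -4) with distance 5.0

The closest pair is (-2, -8) and (-5, -4) with Euclidean distance 5.0. For 5 points, brute-force pairwise comparison is shown above. For large n, the divide-and-conquer algorithm (sort by x, recurse on halves, check the dividing strip) achieves O(n log n).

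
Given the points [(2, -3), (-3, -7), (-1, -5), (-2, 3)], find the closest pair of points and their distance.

Computing all pairwise distances among 4 points:

d((2, -3), (-3, -7)) = 6.4031
d((2, -3), (-1, -5)) = 3.6056
d((2, -3), (-2, 3)) = 7.2111
d((-3, -7), (-1, -5)) = 2.8284 <-- minimum
d((-3, -7), (-2, 3)) = 10.0499
d((-1, -5), (-2, 3)) = 8.0623

Closest pair: (-3, -7) and (-1, -5) with distance 2.8284

The closest pair is (-3, -7) and (-1, -5) with Euclidean distance 2.8284. For 4 points, brute-force pairwise comparison is shown above. For large n, the divide-and-conquer algorithm (sort by x, recurse on halves, check the dividing strip) achieves O(n log n).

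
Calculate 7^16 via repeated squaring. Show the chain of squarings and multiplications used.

Computing 7^16 by squaring (build up from 7^1; each line after the first costs one multiplication):

7^1 = 7
7^2 = (7^1)^2 = 7^2 = 49
7^4 = (7^2)^2 = 49^2 = 2401
7^8 = (7^4)^2 = 2401^2 = 5764801
7^16 = (7^8)^2 = 5764801^2 = 33232930569601

Result: 33232930569601
Multiplications needed: 4 (4 lines after 7^1)

7^16 = 33232930569601. Using exponentiation by squaring, this requires 4 multiplications. The key idea: if the exponent is even, square the half-power; if odd, multiply by the base once.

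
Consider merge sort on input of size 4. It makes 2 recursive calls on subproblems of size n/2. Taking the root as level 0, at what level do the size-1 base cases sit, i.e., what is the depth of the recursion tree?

For divide and conquer with division factor 2:

Problem sizes at each level:
Level 0: 4
Level 1: 2
Level 2: 1

The root is level 0 and the size-1 base case is level 2 (the tree spans levels 0 through 2, i.e. 3 levels counting the root), so the depth is the number of divisions: log_2(4) = 2

The recursion tree depth is log_2(4) = 2. At each level, the problem size is divided by 2, so it takes 2 divisions to reduce to a base case of size 1. The algorithm makes 2 recursive calls at each level.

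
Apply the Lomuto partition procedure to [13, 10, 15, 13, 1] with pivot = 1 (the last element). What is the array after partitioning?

Lomuto partition with pivot = 1:

Initial array: [13, 10, 15, 13, 1]

arr[0]=13 > 1: no swap
arr[1]=10 > 1: no swap
arr[2]=15 > 1: no swap
arr[3]=13 > 1: no swap

Place pivot at position 0: [1, 10, 15, 13, 13]
Pivot position: 0

After partitioning with pivot 1, the array becomes [1, 10, 15, 13, 13]. The pivot is placed at index 0. All elements to the left of the pivot are <= 1, and all elements to the right are > 1.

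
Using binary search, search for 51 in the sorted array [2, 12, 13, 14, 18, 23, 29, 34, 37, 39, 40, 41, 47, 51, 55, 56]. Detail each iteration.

Binary search for 51 in [2, 12, 13, 14, 18, 23, 29, 34, 37, 39, 40, 41, 47, 51, 55, 56]:

lo=0, hi=15, mid=7, arr[mid]=34 -> 34 < 51, search right half
lo=8, hi=15, mid=11, arr[mid]=41 -> 41 < 51, search right half
lo=12, hi=15, mid=13, arr[mid]=51 -> Found target at index 13!

Binary search finds 51 at index 13 after 3 comparisons. The search repeatedly halves the search space by comparing with the middle element.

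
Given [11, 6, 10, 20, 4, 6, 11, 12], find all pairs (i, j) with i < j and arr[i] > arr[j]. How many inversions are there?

Finding inversions in [11, 6, 10, 20, 4, 6, 11, 12]:

(0, 1): arr[0]=11 > arr[1]=6
(0, 2): arr[0]=11 > arr[2]=10
(0, 4): arr[0]=11 > arr[4]=4
(0, 5): arr[0]=11 > arr[5]=6
(1, 4): arr[1]=6 > arr[4]=4
(2, 4): arr[2]=10 > arr[4]=4
(2, 5): arr[2]=10 > arr[5]=6
(3, 4): arr[3]=20 > arr[4]=4
(3, 5): arr[3]=20 > arr[5]=6
(3, 6): arr[3]=20 > arr[6]=11
(3, 7): arr[3]=20 > arr[7]=12

Total inversions: 11

The array has 11 inversion(s): (0,1), (0,2), (0,4), (0,5), (1,4), (2,4), (2,5), (3,4), (3,5), (3,6), (3,7). Each pair (i,j) satisfies i < j and arr[i] > arr[j].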